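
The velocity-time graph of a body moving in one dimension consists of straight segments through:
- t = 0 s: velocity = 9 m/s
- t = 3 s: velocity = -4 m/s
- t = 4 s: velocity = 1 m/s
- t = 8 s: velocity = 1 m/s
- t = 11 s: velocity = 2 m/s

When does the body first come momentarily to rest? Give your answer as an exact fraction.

t = 27/13 s

v changes sign on 0–3 s (from 9 to -4); the graph is linear there, so v = 0 at t = 0 + (-9)·(3 − 0)/(-4 − 9) = 27/13 s.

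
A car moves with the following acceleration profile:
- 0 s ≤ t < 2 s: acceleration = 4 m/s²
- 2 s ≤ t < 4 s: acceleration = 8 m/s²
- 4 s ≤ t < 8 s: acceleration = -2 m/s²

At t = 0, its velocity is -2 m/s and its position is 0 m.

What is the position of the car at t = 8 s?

104 m

On each constant-a segment, Δv = aΔt and Δx = v₀Δt + ½aΔt²; chain segment to segment.
0–2 s: v starts -2 m/s; Δx = -2·2 + ½·4·2² = 4 m; v ends 6 m/s.
2–4 s: v starts 6 m/s; Δx = 6·2 + ½·8·2² = 28 m; v ends 22 m/s.
4–8 s: v starts 22 m/s; Δx = 22·4 + ½·-2·4² = 72 m; v ends 14 m/s.
x(8) = 0 + Σ Δx = 104 m.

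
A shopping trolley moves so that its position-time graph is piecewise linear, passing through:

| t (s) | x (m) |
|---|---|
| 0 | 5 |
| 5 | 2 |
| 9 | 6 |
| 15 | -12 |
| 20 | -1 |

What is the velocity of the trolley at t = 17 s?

2.2 m/s

Velocity is the slope of the x-t graph on 15–20 s: (-1 − -12)/(20 − 15) = 2.2 m/s.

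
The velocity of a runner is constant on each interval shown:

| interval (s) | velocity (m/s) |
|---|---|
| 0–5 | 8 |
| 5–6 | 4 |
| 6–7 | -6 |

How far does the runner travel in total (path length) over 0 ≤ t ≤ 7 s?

50 m

Total distance travelled is ∫|v| dt — sum the magnitudes of each area piece.
0–5 s: |8| × 5 = 40 m
5–6 s: |4| × 1 = 4 m
6–7 s: |-6| × 1 = 6 m
Total distance = 50 m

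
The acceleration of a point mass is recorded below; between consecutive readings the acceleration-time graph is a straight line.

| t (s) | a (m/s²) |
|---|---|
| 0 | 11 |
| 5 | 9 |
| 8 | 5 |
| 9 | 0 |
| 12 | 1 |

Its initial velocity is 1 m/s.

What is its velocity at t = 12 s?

76 m/s

Δv equals the area under the a-t graph; then v = v₀ + Δv.
0–5 s: ½(11 + 9)(5) = 50 m/s
5–8 s: ½(9 + 5)(3) = 21 m/s
8–9 s: ½(5 + 0)(1) = 2.5 m/s
9–12 s: ½(0 + 1)(3) = 1.5 m/s
Δv = 75 m/s, so v(12) = 1 + (75) = 76 m/s.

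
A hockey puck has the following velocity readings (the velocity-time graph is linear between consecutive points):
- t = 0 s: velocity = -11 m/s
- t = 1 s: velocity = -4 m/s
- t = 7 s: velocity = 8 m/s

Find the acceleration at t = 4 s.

2 m/s²

Acceleration is the slope of the v-t graph on 1–7 s: (8 − -4)/(7 − 1) = 2 m/s².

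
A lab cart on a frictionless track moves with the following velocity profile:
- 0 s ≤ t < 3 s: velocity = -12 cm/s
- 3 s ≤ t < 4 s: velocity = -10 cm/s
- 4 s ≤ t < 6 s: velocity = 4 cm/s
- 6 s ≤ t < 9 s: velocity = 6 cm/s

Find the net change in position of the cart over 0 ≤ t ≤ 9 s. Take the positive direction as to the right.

-20 cm

Net displacement equals the area under the velocity-time graph (areas below the axis count negative).
0–3 s: -12 × 3 = -36 cm
3–4 s: -10 × 1 = -10 cm
4–6 s: 4 × 2 = 8 cm
6–9 s: 6 × 3 = 18 cm
Net displacement = -20 cm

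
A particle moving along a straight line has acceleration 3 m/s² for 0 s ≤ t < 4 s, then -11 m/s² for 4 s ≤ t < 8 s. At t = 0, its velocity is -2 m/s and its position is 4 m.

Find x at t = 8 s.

On each constant-a segment, Δv = aΔt and Δx = v₀Δt + ½aΔt²; chain segment to segment.
0–4 s: v starts -2 m/s; Δx = -2·4 + ½·3·4² = 16 m; v ends 10 m/s.
4–8 s: v starts 10 m/s; Δx = 10·4 + ½·-11·4² = -48 m; v ends -34 m/s.
x(8) = 4 + Σ Δx = -28 m.

-28 m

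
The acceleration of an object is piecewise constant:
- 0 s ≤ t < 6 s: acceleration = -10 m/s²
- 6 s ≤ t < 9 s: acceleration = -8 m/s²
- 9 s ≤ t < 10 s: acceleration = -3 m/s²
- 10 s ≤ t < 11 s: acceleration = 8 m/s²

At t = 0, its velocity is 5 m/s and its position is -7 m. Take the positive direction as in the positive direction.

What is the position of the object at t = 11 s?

On each constant-a segment, Δv = aΔt and Δx = v₀Δt + ½aΔt²; chain segment to segment.
0–6 s: v starts 5 m/s; Δx = 5·6 + ½·-10·6² = -150 m; v ends -55 m/s.
6–9 s: v starts -55 m/s; Δx = -55·3 + ½·-8·3² = -201 m; v ends -79 m/s.
9–10 s: v starts -79 m/s; Δx = -79·1 + ½·-3·1² = -80.5 m; v ends -82 m/s.
10–11 s: v starts -82 m/s; Δx = -82·1 + ½·8·1² = -78 m; v ends -74 m/s.
x(11) = -7 + Σ Δx = -516.5 m.

-516.5 m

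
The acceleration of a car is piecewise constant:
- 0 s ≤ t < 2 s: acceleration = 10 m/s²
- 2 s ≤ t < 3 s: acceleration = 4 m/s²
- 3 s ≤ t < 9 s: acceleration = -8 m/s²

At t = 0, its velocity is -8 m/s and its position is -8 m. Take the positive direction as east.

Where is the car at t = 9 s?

On each constant-a segment, Δv = aΔt and Δx = v₀Δt + ½aΔt²; chain segment to segment.
0–2 s: v starts -8 m/s; Δx = -8·2 + ½·10·2² = 4 m; v ends 12 m/s.
2–3 s: v starts 12 m/s; Δx = 12·1 + ½·4·1² = 14 m; v ends 16 m/s.
3–9 s: v starts 16 m/s; Δx = 16·6 + ½·-8·6² = -48 m; v ends -32 m/s.
x(9) = -8 + Σ Δx = -38 m.

-38 m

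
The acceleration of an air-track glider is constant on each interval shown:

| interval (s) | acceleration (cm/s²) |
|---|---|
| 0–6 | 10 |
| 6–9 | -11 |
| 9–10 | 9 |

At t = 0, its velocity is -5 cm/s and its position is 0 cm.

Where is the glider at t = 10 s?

On each constant-a segment, Δv = aΔt and Δx = v₀Δt + ½aΔt²; chain segment to segment.
0–6 s: v starts -5 cm/s; Δx = -5·6 + ½·10·6² = 150 cm; v ends 55 cm/s.
6–9 s: v starts 55 cm/s; Δx = 55·3 + ½·-11·3² = 115.5 cm; v ends 22 cm/s.
9–10 s: v starts 22 cm/s; Δx = 22·1 + ½·9·1² = 26.5 cm; v ends 31 cm/s.
x(10) = 0 + Σ Δx = 292 cm.

292 cm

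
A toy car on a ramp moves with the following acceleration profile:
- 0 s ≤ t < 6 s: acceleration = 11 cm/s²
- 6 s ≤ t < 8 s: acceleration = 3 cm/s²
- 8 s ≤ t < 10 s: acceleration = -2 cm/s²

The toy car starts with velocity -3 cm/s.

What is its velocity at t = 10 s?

Δv equals the area under the a-t graph; then v = v₀ + Δv.
0–6 s: 11 × 6 = 66 cm/s
6–8 s: 3 × 2 = 6 cm/s
8–10 s: -2 × 2 = -4 cm/s
Δv = 68 cm/s, so v(10) = -3 + (68) = 65 cm/s.

65 cm/s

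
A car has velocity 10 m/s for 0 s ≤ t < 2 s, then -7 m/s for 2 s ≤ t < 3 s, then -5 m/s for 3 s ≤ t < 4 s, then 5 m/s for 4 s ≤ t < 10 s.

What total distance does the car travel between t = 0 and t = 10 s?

Total distance travelled is ∫|v| dt — sum the magnitudes of each area piece.
0–2 s: |10| × 2 = 20 m
2–3 s: |-7| × 1 = 7 m
3–4 s: |-5| × 1 = 5 m
4–10 s: |5| × 6 = 30 m
Total distance = 62 m

62 m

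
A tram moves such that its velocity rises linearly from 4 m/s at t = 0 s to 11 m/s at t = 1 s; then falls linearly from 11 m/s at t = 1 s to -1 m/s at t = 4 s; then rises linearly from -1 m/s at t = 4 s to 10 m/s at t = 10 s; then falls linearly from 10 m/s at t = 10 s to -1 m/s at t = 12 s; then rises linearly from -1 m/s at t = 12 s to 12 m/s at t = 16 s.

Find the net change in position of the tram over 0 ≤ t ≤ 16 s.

80.5 m

Displacement is the signed area under the v-t curve.
0–1 s: ½(4 + 11)(1) = 7.5 m
1–4 s: ½(11 + -1)(3) = 15 m
4–10 s: ½(-1 + 10)(6) = 27 m
10–12 s: ½(10 + -1)(2) = 9 m
12–16 s: ½(-1 + 12)(4) = 22 m
Net displacement = 80.5 m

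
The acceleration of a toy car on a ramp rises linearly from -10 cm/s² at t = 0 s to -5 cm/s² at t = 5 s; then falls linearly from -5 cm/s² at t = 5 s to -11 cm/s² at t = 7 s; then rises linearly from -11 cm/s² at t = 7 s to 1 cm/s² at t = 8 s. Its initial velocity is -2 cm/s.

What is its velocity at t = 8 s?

-60.5 cm/s

Δv equals the area under the a-t graph; then v = v₀ + Δv.
0–5 s: ½(-10 + -5)(5) = -37.5 cm/s
5–7 s: ½(-5 + -11)(2) = -16 cm/s
7–8 s: ½(-11 + 1)(1) = -5 cm/s
Δv = -58.5 cm/s, so v(8) = -2 + (-58.5) = -60.5 cm/s.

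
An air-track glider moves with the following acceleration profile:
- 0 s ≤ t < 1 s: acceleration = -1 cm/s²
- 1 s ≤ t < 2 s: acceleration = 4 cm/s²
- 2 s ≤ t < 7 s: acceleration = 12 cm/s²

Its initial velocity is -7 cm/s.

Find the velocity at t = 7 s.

Δv equals the area under the a-t graph; then v = v₀ + Δv.
0–1 s: -1 × 1 = -1 cm/s
1–2 s: 4 × 1 = 4 cm/s
2–7 s: 12 × 5 = 60 cm/s
Δv = 63 cm/s, so v(7) = -7 + (63) = 56 cm/s.

56 cm/s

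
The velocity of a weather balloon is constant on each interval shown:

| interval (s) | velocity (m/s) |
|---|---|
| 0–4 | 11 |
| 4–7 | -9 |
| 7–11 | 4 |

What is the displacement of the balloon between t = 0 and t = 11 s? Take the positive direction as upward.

33 m

Net displacement equals the area under the velocity-time graph (areas below the axis count negative).
0–4 s: 11 × 4 = 44 m
4–7 s: -9 × 3 = -27 m
7–11 s: 4 × 4 = 16 m
Net displacement = 33 m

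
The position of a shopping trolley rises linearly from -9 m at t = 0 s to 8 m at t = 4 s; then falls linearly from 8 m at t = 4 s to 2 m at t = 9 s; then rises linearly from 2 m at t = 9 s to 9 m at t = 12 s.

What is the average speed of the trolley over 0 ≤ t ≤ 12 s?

Average speed = (total path length)/(elapsed time); on a piecewise-linear x-t graph the path length is Σ|Δx|.
0–4 s: |Δx| = |8 − -9| = 17 m
4–9 s: |Δx| = |2 − 8| = 6 m
9–12 s: |Δx| = |9 − 2| = 7 m
Total path = 30 m; average speed = 30/12 = 2.5 m/s.

2.5 m/s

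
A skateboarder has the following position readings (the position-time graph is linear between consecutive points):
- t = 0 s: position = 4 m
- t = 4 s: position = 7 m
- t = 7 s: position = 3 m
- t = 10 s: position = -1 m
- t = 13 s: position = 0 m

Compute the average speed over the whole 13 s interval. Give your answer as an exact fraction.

12/13 m/s

Average speed = (total path length)/(elapsed time); on a piecewise-linear x-t graph the path length is Σ|Δx|.
0–4 s: |Δx| = |7 − 4| = 3 m
4–7 s: |Δx| = |3 − 7| = 4 m
7–10 s: |Δx| = |-1 − 3| = 4 m
10–13 s: |Δx| = |0 − -1| = 1 m
Total path = 12 m; average speed = 12/13 = 12/13 m/s.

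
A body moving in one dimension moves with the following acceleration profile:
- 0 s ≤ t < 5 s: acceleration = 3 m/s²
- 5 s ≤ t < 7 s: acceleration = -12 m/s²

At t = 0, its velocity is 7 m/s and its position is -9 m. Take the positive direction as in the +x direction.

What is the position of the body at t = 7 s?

83.5 m

On each constant-a segment, Δv = aΔt and Δx = v₀Δt + ½aΔt²; chain segment to segment.
0–5 s: v starts 7 m/s; Δx = 7·5 + ½·3·5² = 72.5 m; v ends 22 m/s.
5–7 s: v starts 22 m/s; Δx = 22·2 + ½·-12·2² = 20 m; v ends -2 m/s.
x(7) = -9 + Σ Δx = 83.5 m.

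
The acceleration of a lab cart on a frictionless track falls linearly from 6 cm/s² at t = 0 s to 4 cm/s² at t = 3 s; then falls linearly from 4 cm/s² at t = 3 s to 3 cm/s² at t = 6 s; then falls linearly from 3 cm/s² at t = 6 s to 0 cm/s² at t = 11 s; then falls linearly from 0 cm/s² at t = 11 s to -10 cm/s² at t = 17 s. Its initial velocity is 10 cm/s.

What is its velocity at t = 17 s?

Δv equals the area under the a-t graph; then v = v₀ + Δv.
0–3 s: ½(6 + 4)(3) = 15 cm/s
3–6 s: ½(4 + 3)(3) = 10.5 cm/s
6–11 s: ½(3 + 0)(5) = 7.5 cm/s
11–17 s: ½(0 + -10)(6) = -30 cm/s
Δv = 3 cm/s, so v(17) = 10 + (3) = 13 cm/s.

13 cm/s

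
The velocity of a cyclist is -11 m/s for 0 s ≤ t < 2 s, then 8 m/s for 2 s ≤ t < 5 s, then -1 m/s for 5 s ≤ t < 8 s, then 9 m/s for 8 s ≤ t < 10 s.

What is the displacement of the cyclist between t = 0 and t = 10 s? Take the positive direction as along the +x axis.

17 m

Net displacement equals the area under the velocity-time graph (areas below the axis count negative).
0–2 s: -11 × 2 = -22 m
2–5 s: 8 × 3 = 24 m
5–8 s: -1 × 3 = -3 m
8–10 s: 9 × 2 = 18 m
Net displacement = 17 m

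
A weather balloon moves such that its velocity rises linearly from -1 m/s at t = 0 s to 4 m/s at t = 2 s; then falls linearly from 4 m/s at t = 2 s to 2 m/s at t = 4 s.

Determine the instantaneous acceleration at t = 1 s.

2.5 m/s²

Acceleration is the slope of the v-t graph on 0–2 s: (4 − -1)/(2 − 0) = 2.5 m/s².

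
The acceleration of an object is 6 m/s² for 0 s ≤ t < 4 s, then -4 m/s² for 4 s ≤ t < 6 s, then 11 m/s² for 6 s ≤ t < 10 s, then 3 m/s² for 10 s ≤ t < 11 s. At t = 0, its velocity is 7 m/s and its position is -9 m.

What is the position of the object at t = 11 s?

On each constant-a segment, Δv = aΔt and Δx = v₀Δt + ½aΔt²; chain segment to segment.
0–4 s: v starts 7 m/s; Δx = 7·4 + ½·6·4² = 76 m; v ends 31 m/s.
4–6 s: v starts 31 m/s; Δx = 31·2 + ½·-4·2² = 54 m; v ends 23 m/s.
6–10 s: v starts 23 m/s; Δx = 23·4 + ½·11·4² = 180 m; v ends 67 m/s.
10–11 s: v starts 67 m/s; Δx = 67·1 + ½·3·1² = 68.5 m; v ends 70 m/s.
x(11) = -9 + Σ Δx = 369.5 m.

369.5 m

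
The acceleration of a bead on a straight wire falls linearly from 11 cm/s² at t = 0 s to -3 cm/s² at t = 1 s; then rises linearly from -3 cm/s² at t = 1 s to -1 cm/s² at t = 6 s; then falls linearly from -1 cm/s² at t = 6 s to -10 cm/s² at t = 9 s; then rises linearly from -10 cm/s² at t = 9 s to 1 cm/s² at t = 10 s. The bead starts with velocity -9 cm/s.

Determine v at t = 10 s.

Δv equals the area under the a-t graph; then v = v₀ + Δv.
0–1 s: ½(11 + -3)(1) = 4 cm/s
1–6 s: ½(-3 + -1)(5) = -10 cm/s
6–9 s: ½(-1 + -10)(3) = -16.5 cm/s
9–10 s: ½(-10 + 1)(1) = -4.5 cm/s
Δv = -27 cm/s, so v(10) = -9 + (-27) = -36 cm/s.

-36 cm/s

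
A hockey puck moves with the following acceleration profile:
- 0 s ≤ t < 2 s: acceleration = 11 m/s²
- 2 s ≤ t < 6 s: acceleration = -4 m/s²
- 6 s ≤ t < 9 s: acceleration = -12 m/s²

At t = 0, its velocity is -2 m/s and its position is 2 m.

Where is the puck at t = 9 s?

26 m

On each constant-a segment, Δv = aΔt and Δx = v₀Δt + ½aΔt²; chain segment to segment.
0–2 s: v starts -2 m/s; Δx = -2·2 + ½·11·2² = 18 m; v ends 20 m/s.
2–6 s: v starts 20 m/s; Δx = 20·4 + ½·-4·4² = 48 m; v ends 4 m/s.
6–9 s: v starts 4 m/s; Δx = 4·3 + ½·-12·3² = -42 m; v ends -32 m/s.
x(9) = 2 + Σ Δx = 26 m.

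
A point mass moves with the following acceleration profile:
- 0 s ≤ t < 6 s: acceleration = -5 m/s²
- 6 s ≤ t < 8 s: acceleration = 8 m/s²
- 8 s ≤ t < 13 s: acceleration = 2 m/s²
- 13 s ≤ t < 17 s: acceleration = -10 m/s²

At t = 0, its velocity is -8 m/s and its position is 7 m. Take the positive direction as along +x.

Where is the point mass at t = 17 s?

On each constant-a segment, Δv = aΔt and Δx = v₀Δt + ½aΔt²; chain segment to segment.
0–6 s: v starts -8 m/s; Δx = -8·6 + ½·-5·6² = -138 m; v ends -38 m/s.
6–8 s: v starts -38 m/s; Δx = -38·2 + ½·8·2² = -60 m; v ends -22 m/s.
8–13 s: v starts -22 m/s; Δx = -22·5 + ½·2·5² = -85 m; v ends -12 m/s.
13–17 s: v starts -12 m/s; Δx = -12·4 + ½·-10·4² = -128 m; v ends -52 m/s.
x(17) = 7 + Σ Δx = -404 m.

-404 m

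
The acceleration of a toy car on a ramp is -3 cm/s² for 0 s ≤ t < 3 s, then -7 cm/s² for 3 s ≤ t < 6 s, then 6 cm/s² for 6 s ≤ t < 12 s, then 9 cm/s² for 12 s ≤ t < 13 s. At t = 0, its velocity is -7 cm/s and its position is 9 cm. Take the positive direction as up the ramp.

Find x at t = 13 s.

-215.5 cm

On each constant-a segment, Δv = aΔt and Δx = v₀Δt + ½aΔt²; chain segment to segment.
0–3 s: v starts -7 cm/s; Δx = -7·3 + ½·-3·3² = -34.5 cm; v ends -16 cm/s.
3–6 s: v starts -16 cm/s; Δx = -16·3 + ½·-7·3² = -79.5 cm; v ends -37 cm/s.
6–12 s: v starts -37 cm/s; Δx = -37·6 + ½·6·6² = -114 cm; v ends -1 cm/s.
12–13 s: v starts -1 cm/s; Δx = -1·1 + ½·9·1² = 3.5 cm; v ends 8 cm/s.
x(13) = 9 + Σ Δx = -215.5 cm.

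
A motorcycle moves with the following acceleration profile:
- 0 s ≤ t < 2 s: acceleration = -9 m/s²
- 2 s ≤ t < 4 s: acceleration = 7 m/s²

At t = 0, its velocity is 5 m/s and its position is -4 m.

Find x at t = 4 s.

On each constant-a segment, Δv = aΔt and Δx = v₀Δt + ½aΔt²; chain segment to segment.
0–2 s: v starts 5 m/s; Δx = 5·2 + ½·-9·2² = -8 m; v ends -13 m/s.
2–4 s: v starts -13 m/s; Δx = -13·2 + ½·7·2² = -12 m; v ends 1 m/s.
x(4) = -4 + Σ Δx = -24 m.

-24 m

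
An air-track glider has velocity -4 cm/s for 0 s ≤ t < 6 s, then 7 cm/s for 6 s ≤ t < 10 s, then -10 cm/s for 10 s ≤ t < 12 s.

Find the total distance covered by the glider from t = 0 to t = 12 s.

Total distance travelled is ∫|v| dt — sum the magnitudes of each area piece.
0–6 s: |-4| × 6 = 24 cm
6–10 s: |7| × 4 = 28 cm
10–12 s: |-10| × 2 = 20 cm
Total distance = 72 cm

72 cm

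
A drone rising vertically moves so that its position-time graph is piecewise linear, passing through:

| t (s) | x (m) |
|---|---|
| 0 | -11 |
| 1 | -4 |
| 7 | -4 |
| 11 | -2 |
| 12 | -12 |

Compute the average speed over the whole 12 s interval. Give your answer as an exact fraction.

Average speed = (total path length)/(elapsed time); on a piecewise-linear x-t graph the path length is Σ|Δx|.
0–1 s: |Δx| = |-4 − -11| = 7 m
1–7 s: |Δx| = |-4 − -4| = 0 m
7–11 s: |Δx| = |-2 − -4| = 2 m
11–12 s: |Δx| = |-12 − -2| = 10 m
Total path = 19 m; average speed = 19/12 = 19/12 m/s.

19/12 m/s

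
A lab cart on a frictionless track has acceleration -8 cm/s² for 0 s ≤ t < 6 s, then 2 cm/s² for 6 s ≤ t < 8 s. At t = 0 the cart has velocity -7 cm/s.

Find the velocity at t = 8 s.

Δv equals the area under the a-t graph; then v = v₀ + Δv.
0–6 s: -8 × 6 = -48 cm/s
6–8 s: 2 × 2 = 4 cm/s
Δv = -44 cm/s, so v(8) = -7 + (-44) = -51 cm/s.

-51 cm/s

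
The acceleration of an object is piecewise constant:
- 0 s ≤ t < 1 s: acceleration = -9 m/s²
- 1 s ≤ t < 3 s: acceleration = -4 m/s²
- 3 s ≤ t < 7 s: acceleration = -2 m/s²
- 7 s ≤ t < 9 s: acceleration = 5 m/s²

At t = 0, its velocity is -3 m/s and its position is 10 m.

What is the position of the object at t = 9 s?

-171.5 m

On each constant-a segment, Δv = aΔt and Δx = v₀Δt + ½aΔt²; chain segment to segment.
0–1 s: v starts -3 m/s; Δx = -3·1 + ½·-9·1² = -7.5 m; v ends -12 m/s.
1–3 s: v starts -12 m/s; Δx = -12·2 + ½·-4·2² = -32 m; v ends -20 m/s.
3–7 s: v starts -20 m/s; Δx = -20·4 + ½·-2·4² = -96 m; v ends -28 m/s.
7–9 s: v starts -28 m/s; Δx = -28·2 + ½·5·2² = -46 m; v ends -18 m/s.
x(9) = 10 + Σ Δx = -171.5 m.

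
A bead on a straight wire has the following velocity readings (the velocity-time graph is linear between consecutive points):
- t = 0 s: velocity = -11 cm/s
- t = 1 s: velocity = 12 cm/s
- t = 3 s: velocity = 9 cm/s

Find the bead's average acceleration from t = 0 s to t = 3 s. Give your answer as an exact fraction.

Average acceleration = Δv/Δt = (9 − -11)/(3 − 0) = 20/3 cm/s².

20/3 cm/s²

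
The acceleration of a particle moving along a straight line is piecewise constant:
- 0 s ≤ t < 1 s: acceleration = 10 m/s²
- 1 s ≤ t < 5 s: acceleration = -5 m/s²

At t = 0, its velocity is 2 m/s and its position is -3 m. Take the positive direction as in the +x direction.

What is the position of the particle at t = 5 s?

12 m

On each constant-a segment, Δv = aΔt and Δx = v₀Δt + ½aΔt²; chain segment to segment.
0–1 s: v starts 2 m/s; Δx = 2·1 + ½·10·1² = 7 m; v ends 12 m/s.
1–5 s: v starts 12 m/s; Δx = 12·4 + ½·-5·4² = 8 m; v ends -8 m/s.
x(5) = -3 + Σ Δx = 12 m.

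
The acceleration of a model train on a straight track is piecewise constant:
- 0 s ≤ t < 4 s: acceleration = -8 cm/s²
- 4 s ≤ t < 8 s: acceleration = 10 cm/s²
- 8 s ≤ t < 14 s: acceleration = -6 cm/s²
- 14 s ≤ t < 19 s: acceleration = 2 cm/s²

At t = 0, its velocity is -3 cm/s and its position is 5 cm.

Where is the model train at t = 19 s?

-339 cm

On each constant-a segment, Δv = aΔt and Δx = v₀Δt + ½aΔt²; chain segment to segment.
0–4 s: v starts -3 cm/s; Δx = -3·4 + ½·-8·4² = -76 cm; v ends -35 cm/s.
4–8 s: v starts -35 cm/s; Δx = -35·4 + ½·10·4² = -60 cm; v ends 5 cm/s.
8–14 s: v starts 5 cm/s; Δx = 5·6 + ½·-6·6² = -78 cm; v ends -31 cm/s.
14–19 s: v starts -31 cm/s; Δx = -31·5 + ½·2·5² = -130 cm; v ends -21 cm/s.
x(19) = 5 + Σ Δx = -339 cm.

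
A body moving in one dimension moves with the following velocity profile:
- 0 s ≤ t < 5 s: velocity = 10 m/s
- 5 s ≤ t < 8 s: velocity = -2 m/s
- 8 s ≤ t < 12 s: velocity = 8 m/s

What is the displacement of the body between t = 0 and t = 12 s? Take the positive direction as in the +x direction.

Net displacement equals the area under the velocity-time graph (areas below the axis count negative).
0–5 s: 10 × 5 = 50 m
5–8 s: -2 × 3 = -6 m
8–12 s: 8 × 4 = 32 m
Net displacement = 76 m

76 m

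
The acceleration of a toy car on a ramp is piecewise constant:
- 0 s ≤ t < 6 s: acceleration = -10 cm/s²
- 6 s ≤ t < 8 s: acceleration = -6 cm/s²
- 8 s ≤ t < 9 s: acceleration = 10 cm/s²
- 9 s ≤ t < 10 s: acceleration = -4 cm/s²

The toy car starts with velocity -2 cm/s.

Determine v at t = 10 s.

-68 cm/s

Δv equals the area under the a-t graph; then v = v₀ + Δv.
0–6 s: -10 × 6 = -60 cm/s
6–8 s: -6 × 2 = -12 cm/s
8–9 s: 10 × 1 = 10 cm/s
9–10 s: -4 × 1 = -4 cm/s
Δv = -66 cm/s, so v(10) = -2 + (-66) = -68 cm/s.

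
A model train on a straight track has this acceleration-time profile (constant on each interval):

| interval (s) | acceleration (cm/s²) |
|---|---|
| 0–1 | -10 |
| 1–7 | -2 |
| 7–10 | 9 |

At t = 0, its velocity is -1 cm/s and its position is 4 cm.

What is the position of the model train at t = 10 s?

-132.5 cm

On each constant-a segment, Δv = aΔt and Δx = v₀Δt + ½aΔt²; chain segment to segment.
0–1 s: v starts -1 cm/s; Δx = -1·1 + ½·-10·1² = -6 cm; v ends -11 cm/s.
1–7 s: v starts -11 cm/s; Δx = -11·6 + ½·-2·6² = -102 cm; v ends -23 cm/s.
7–10 s: v starts -23 cm/s; Δx = -23·3 + ½·9·3² = -28.5 cm; v ends 4 cm/s.
x(10) = 4 + Σ Δx = -132.5 cm.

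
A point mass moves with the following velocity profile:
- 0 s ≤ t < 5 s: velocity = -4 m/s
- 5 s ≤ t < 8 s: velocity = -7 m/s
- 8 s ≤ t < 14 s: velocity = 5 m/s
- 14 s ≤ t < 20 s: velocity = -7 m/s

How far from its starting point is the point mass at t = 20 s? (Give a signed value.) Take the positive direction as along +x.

-53 m

Net displacement equals the area under the velocity-time graph (areas below the axis count negative).
0–5 s: -4 × 5 = -20 m
5–8 s: -7 × 3 = -21 m
8–14 s: 5 × 6 = 30 m
14–20 s: -7 × 6 = -42 m
Net displacement = -53 m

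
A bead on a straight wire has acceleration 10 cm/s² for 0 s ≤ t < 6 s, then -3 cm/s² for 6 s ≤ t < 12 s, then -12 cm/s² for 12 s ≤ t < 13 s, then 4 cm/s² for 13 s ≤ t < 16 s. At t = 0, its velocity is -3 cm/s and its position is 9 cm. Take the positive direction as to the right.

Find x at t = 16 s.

591 cm

On each constant-a segment, Δv = aΔt and Δx = v₀Δt + ½aΔt²; chain segment to segment.
0–6 s: v starts -3 cm/s; Δx = -3·6 + ½·10·6² = 162 cm; v ends 57 cm/s.
6–12 s: v starts 57 cm/s; Δx = 57·6 + ½·-3·6² = 288 cm; v ends 39 cm/s.
12–13 s: v starts 39 cm/s; Δx = 39·1 + ½·-12·1² = 33 cm; v ends 27 cm/s.
13–16 s: v starts 27 cm/s; Δx = 27·3 + ½·4·3² = 99 cm; v ends 39 cm/s.
x(16) = 9 + Σ Δx = 591 cm.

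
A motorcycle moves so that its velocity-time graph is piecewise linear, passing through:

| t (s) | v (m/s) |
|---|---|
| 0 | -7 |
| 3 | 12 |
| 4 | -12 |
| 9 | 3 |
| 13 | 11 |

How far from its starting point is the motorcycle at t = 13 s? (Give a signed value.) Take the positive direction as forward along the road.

13 m

Net displacement equals the area under the velocity-time graph (areas below the axis count negative).
0–3 s: ½(-7 + 12)(3) = 7.5 m
3–4 s: ½(12 + -12)(1) = 0 m
4–9 s: ½(-12 + 3)(5) = -22.5 m
9–13 s: ½(3 + 11)(4) = 28 m
Net displacement = 13 m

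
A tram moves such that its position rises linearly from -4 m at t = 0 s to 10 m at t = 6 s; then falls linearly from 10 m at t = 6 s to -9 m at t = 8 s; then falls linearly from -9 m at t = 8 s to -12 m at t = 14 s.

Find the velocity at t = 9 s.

-0.5 m/s

Velocity is the slope of the x-t graph on 8–14 s: (-12 − -9)/(14 − 8) = -0.5 m/s.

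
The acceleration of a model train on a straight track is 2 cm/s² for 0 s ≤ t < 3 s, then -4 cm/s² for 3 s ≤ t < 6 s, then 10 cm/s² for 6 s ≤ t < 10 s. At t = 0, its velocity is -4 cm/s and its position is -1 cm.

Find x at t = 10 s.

On each constant-a segment, Δv = aΔt and Δx = v₀Δt + ½aΔt²; chain segment to segment.
0–3 s: v starts -4 cm/s; Δx = -4·3 + ½·2·3² = -3 cm; v ends 2 cm/s.
3–6 s: v starts 2 cm/s; Δx = 2·3 + ½·-4·3² = -12 cm; v ends -10 cm/s.
6–10 s: v starts -10 cm/s; Δx = -10·4 + ½·10·4² = 40 cm; v ends 30 cm/s.
x(10) = -1 + Σ Δx = 24 cm.

24 cm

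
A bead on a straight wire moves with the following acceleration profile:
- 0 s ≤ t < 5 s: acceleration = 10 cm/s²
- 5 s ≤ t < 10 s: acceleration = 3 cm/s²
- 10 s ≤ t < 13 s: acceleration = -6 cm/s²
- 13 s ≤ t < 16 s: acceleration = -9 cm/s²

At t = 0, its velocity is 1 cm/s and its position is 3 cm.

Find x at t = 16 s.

On each constant-a segment, Δv = aΔt and Δx = v₀Δt + ½aΔt²; chain segment to segment.
0–5 s: v starts 1 cm/s; Δx = 1·5 + ½·10·5² = 130 cm; v ends 51 cm/s.
5–10 s: v starts 51 cm/s; Δx = 51·5 + ½·3·5² = 292.5 cm; v ends 66 cm/s.
10–13 s: v starts 66 cm/s; Δx = 66·3 + ½·-6·3² = 171 cm; v ends 48 cm/s.
13–16 s: v starts 48 cm/s; Δx = 48·3 + ½·-9·3² = 103.5 cm; v ends 21 cm/s.
x(16) = 3 + Σ Δx = 700 cm.

700 cm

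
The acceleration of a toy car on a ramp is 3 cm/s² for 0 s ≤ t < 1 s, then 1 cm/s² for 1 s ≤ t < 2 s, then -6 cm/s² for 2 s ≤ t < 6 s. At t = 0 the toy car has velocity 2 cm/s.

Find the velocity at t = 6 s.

Δv equals the area under the a-t graph; then v = v₀ + Δv.
0–1 s: 3 × 1 = 3 cm/s
1–2 s: 1 × 1 = 1 cm/s
2–6 s: -6 × 4 = -24 cm/s
Δv = -20 cm/s, so v(6) = 2 + (-20) = -18 cm/s.

-18 cm/s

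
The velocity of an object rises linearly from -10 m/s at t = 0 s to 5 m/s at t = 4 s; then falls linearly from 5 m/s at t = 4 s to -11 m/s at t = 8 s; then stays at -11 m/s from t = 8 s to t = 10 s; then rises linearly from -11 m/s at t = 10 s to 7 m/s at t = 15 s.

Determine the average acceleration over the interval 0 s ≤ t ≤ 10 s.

Average acceleration = Δv/Δt = (-11 − -10)/(10 − 0) = -0.1 m/s².

-0.1 m/s²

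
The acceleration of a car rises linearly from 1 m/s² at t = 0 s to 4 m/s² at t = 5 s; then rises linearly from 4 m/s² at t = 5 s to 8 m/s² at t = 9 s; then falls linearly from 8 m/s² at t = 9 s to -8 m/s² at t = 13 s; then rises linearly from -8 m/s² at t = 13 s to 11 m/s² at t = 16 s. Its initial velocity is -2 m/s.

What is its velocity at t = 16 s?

Δv equals the area under the a-t graph; then v = v₀ + Δv.
0–5 s: ½(1 + 4)(5) = 12.5 m/s
5–9 s: ½(4 + 8)(4) = 24 m/s
9–13 s: ½(8 + -8)(4) = 0 m/s
13–16 s: ½(-8 + 11)(3) = 4.5 m/s
Δv = 41 m/s, so v(16) = -2 + (41) = 39 m/s.

39 m/s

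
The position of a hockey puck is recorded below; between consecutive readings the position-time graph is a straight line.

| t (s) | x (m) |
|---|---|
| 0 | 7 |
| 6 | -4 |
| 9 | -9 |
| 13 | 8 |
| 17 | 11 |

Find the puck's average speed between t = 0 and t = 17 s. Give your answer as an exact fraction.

36/17 m/s

Average speed = (total path length)/(elapsed time); on a piecewise-linear x-t graph the path length is Σ|Δx|.
0–6 s: |Δx| = |-4 − 7| = 11 m
6–9 s: |Δx| = |-9 − -4| = 5 m
9–13 s: |Δx| = |8 − -9| = 17 m
13–17 s: |Δx| = |11 − 8| = 3 m
Total path = 36 m; average speed = 36/17 = 36/17 m/s.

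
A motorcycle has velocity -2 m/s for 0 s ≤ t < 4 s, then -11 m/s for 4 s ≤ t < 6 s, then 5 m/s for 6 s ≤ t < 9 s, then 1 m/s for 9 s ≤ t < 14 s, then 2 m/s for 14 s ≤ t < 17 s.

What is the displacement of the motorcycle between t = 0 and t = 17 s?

Displacement is the signed area under the v-t curve.
0–4 s: -2 × 4 = -8 m
4–6 s: -11 × 2 = -22 m
6–9 s: 5 × 3 = 15 m
9–14 s: 1 × 5 = 5 m
14–17 s: 2 × 3 = 6 m
Net displacement = -4 m

-4 m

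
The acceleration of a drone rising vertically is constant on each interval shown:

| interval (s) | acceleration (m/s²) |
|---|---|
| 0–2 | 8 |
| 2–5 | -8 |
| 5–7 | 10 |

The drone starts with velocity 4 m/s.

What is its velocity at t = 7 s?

16 m/s

Δv equals the area under the a-t graph; then v = v₀ + Δv.
0–2 s: 8 × 2 = 16 m/s
2–5 s: -8 × 3 = -24 m/s
5–7 s: 10 × 2 = 20 m/s
Δv = 12 m/s, so v(7) = 4 + (12) = 16 m/s.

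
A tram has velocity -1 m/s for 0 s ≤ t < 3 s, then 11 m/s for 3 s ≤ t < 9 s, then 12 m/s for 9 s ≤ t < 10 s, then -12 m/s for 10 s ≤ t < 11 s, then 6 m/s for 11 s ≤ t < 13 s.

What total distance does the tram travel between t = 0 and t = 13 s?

105 m

Distance (not displacement) is the total path length: add the absolute areas under v-t.
0–3 s: |-1| × 3 = 3 m
3–9 s: |11| × 6 = 66 m
9–10 s: |12| × 1 = 12 m
10–11 s: |-12| × 1 = 12 m
11–13 s: |6| × 2 = 12 m
Total distance = 105 m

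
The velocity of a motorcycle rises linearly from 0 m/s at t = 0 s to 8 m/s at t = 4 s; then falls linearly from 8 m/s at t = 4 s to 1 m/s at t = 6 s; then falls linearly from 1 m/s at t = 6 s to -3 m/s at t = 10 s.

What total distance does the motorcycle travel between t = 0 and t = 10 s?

30 m

Total distance travelled is ∫|v| dt — sum the magnitudes of each area piece.
0–4 s: |½(0 + 8)(4)| = 16 m
4–6 s: |½(8 + 1)(2)| = 9 m
6–10 s: v = 0 at t = 7 s; triangle areas 0.5 + 4.5 = 5 m
Total distance = 30 m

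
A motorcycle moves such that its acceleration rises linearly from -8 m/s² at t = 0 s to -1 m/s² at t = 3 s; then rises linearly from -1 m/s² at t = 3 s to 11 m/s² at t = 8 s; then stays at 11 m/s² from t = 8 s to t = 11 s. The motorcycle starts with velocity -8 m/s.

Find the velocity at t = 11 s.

Δv equals the area under the a-t graph; then v = v₀ + Δv.
0–3 s: ½(-8 + -1)(3) = -13.5 m/s
3–8 s: ½(-1 + 11)(5) = 25 m/s
8–11 s: 11 × 3 = 33 m/s
Δv = 44.5 m/s, so v(11) = -8 + (44.5) = 36.5 m/s.

36.5 m/s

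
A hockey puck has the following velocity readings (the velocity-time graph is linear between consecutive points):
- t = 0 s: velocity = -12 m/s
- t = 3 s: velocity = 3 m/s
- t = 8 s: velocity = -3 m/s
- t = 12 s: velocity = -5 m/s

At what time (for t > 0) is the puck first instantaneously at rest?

v changes sign on 0–3 s (from -12 to 3); the graph is linear there, so v = 0 at t = 0 + (12)·(3 − 0)/(3 − -12) = 2.4 s.

t = 2.4 s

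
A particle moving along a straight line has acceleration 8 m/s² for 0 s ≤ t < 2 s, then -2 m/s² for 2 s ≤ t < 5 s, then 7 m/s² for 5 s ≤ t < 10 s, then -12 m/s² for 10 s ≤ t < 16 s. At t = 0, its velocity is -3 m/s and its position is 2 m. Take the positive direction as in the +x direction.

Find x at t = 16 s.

On each constant-a segment, Δv = aΔt and Δx = v₀Δt + ½aΔt²; chain segment to segment.
0–2 s: v starts -3 m/s; Δx = -3·2 + ½·8·2² = 10 m; v ends 13 m/s.
2–5 s: v starts 13 m/s; Δx = 13·3 + ½·-2·3² = 30 m; v ends 7 m/s.
5–10 s: v starts 7 m/s; Δx = 7·5 + ½·7·5² = 122.5 m; v ends 42 m/s.
10–16 s: v starts 42 m/s; Δx = 42·6 + ½·-12·6² = 36 m; v ends -30 m/s.
x(16) = 2 + Σ Δx = 200.5 m.

200.5 m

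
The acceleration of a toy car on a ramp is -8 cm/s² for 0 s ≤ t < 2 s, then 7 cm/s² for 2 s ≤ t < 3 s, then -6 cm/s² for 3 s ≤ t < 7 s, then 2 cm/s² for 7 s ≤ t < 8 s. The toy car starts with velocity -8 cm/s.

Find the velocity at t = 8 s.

Δv equals the area under the a-t graph; then v = v₀ + Δv.
0–2 s: -8 × 2 = -16 cm/s
2–3 s: 7 × 1 = 7 cm/s
3–7 s: -6 × 4 = -24 cm/s
7–8 s: 2 × 1 = 2 cm/s
Δv = -31 cm/s, so v(8) = -8 + (-31) = -39 cm/s.

-39 cm/s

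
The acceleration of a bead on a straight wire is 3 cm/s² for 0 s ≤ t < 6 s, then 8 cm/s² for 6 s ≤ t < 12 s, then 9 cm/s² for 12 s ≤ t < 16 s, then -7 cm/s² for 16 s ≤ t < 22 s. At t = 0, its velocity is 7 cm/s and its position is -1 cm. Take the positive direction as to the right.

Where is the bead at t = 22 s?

1281 cm

On each constant-a segment, Δv = aΔt and Δx = v₀Δt + ½aΔt²; chain segment to segment.
0–6 s: v starts 7 cm/s; Δx = 7·6 + ½·3·6² = 96 cm; v ends 25 cm/s.
6–12 s: v starts 25 cm/s; Δx = 25·6 + ½·8·6² = 294 cm; v ends 73 cm/s.
12–16 s: v starts 73 cm/s; Δx = 73·4 + ½·9·4² = 364 cm; v ends 109 cm/s.
16–22 s: v starts 109 cm/s; Δx = 109·6 + ½·-7·6² = 528 cm; v ends 67 cm/s.
x(22) = -1 + Σ Δx = 1281 cm.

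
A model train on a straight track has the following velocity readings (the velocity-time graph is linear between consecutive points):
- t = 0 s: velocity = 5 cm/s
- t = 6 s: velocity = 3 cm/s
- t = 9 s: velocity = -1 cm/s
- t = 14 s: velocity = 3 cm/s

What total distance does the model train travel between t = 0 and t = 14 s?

Total distance travelled is ∫|v| dt — sum the magnitudes of each area piece.
0–6 s: |½(5 + 3)(6)| = 24 cm
6–9 s: v = 0 at t = 8.25 s; triangle areas 3.375 + 0.375 = 3.75 cm
9–14 s: v = 0 at t = 10.25 s; triangle areas 0.625 + 5.625 = 6.25 cm
Total distance = 34 cm

34 cm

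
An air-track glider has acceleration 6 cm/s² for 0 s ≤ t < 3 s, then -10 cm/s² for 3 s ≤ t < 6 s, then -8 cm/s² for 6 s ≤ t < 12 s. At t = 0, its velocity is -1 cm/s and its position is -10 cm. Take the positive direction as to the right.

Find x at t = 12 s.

On each constant-a segment, Δv = aΔt and Δx = v₀Δt + ½aΔt²; chain segment to segment.
0–3 s: v starts -1 cm/s; Δx = -1·3 + ½·6·3² = 24 cm; v ends 17 cm/s.
3–6 s: v starts 17 cm/s; Δx = 17·3 + ½·-10·3² = 6 cm; v ends -13 cm/s.
6–12 s: v starts -13 cm/s; Δx = -13·6 + ½·-8·6² = -222 cm; v ends -61 cm/s.
x(12) = -10 + Σ Δx = -202 cm.

-202 cm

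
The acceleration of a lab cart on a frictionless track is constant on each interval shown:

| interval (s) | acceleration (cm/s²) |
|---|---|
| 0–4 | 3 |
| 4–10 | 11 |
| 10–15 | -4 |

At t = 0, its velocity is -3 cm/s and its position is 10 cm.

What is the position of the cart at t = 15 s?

On each constant-a segment, Δv = aΔt and Δx = v₀Δt + ½aΔt²; chain segment to segment.
0–4 s: v starts -3 cm/s; Δx = -3·4 + ½·3·4² = 12 cm; v ends 9 cm/s.
4–10 s: v starts 9 cm/s; Δx = 9·6 + ½·11·6² = 252 cm; v ends 75 cm/s.
10–15 s: v starts 75 cm/s; Δx = 75·5 + ½·-4·5² = 325 cm; v ends 55 cm/s.
x(15) = 10 + Σ Δx = 599 cm.

599 cm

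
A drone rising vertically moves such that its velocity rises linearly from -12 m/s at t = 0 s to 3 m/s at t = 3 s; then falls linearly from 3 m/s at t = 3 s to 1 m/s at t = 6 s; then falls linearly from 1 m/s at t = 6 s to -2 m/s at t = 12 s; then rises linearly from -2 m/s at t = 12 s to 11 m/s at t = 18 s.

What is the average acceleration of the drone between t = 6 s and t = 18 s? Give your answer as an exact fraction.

Average acceleration = Δv/Δt = (11 − 1)/(18 − 6) = 5/6 m/s².

5/6 m/s²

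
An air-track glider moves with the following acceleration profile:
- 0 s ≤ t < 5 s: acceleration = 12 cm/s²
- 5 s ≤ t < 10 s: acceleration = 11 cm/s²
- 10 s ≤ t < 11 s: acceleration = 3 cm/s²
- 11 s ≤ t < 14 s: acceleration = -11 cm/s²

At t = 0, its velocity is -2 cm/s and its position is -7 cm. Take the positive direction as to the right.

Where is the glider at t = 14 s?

On each constant-a segment, Δv = aΔt and Δx = v₀Δt + ½aΔt²; chain segment to segment.
0–5 s: v starts -2 cm/s; Δx = -2·5 + ½·12·5² = 140 cm; v ends 58 cm/s.
5–10 s: v starts 58 cm/s; Δx = 58·5 + ½·11·5² = 427.5 cm; v ends 113 cm/s.
10–11 s: v starts 113 cm/s; Δx = 113·1 + ½·3·1² = 114.5 cm; v ends 116 cm/s.
11–14 s: v starts 116 cm/s; Δx = 116·3 + ½·-11·3² = 298.5 cm; v ends 83 cm/s.
x(14) = -7 + Σ Δx = 973.5 cm.

973.5 cm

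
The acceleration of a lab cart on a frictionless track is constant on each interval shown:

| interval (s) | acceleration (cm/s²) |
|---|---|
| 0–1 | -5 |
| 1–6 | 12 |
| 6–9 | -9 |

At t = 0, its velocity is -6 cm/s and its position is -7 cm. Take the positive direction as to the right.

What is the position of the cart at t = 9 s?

186 cm

On each constant-a segment, Δv = aΔt and Δx = v₀Δt + ½aΔt²; chain segment to segment.
0–1 s: v starts -6 cm/s; Δx = -6·1 + ½·-5·1² = -8.5 cm; v ends -11 cm/s.
1–6 s: v starts -11 cm/s; Δx = -11·5 + ½·12·5² = 95 cm; v ends 49 cm/s.
6–9 s: v starts 49 cm/s; Δx = 49·3 + ½·-9·3² = 106.5 cm; v ends 22 cm/s.
x(9) = -7 + Σ Δx = 186 cm.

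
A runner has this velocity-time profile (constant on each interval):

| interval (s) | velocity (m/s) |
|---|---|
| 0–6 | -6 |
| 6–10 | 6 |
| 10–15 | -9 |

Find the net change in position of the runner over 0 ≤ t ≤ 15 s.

-57 m

Net displacement equals the area under the velocity-time graph (areas below the axis count negative).
0–6 s: -6 × 6 = -36 m
6–10 s: 6 × 4 = 24 m
10–15 s: -9 × 5 = -45 m
Net displacement = -57 m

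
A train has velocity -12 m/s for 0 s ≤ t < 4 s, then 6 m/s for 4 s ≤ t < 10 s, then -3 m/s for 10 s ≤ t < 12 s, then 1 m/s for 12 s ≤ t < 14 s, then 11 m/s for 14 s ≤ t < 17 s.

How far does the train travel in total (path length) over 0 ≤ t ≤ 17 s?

125 m

Total distance travelled is ∫|v| dt — sum the magnitudes of each area piece.
0–4 s: |-12| × 4 = 48 m
4–10 s: |6| × 6 = 36 m
10–12 s: |-3| × 2 = 6 m
12–14 s: |1| × 2 = 2 m
14–17 s: |11| × 3 = 33 m
Total distance = 125 m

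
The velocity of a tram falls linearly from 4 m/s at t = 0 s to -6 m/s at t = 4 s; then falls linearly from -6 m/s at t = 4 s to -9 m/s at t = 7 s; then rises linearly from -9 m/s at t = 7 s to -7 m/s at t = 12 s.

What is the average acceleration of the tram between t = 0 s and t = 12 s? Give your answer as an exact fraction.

-11/12 m/s²

Average acceleration = Δv/Δt = (-7 − 4)/(12 − 0) = -11/12 m/s².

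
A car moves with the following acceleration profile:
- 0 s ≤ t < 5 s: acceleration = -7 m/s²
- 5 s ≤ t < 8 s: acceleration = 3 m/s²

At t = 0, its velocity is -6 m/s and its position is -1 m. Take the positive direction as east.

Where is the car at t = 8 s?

-228 m

On each constant-a segment, Δv = aΔt and Δx = v₀Δt + ½aΔt²; chain segment to segment.
0–5 s: v starts -6 m/s; Δx = -6·5 + ½·-7·5² = -117.5 m; v ends -41 m/s.
5–8 s: v starts -41 m/s; Δx = -41·3 + ½·3·3² = -109.5 m; v ends -32 m/s.
x(8) = -1 + Σ Δx = -228 m.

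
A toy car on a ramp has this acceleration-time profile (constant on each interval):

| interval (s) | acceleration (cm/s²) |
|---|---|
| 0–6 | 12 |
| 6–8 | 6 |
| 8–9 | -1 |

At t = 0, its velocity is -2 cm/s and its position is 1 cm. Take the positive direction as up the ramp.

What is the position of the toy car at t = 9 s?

On each constant-a segment, Δv = aΔt and Δx = v₀Δt + ½aΔt²; chain segment to segment.
0–6 s: v starts -2 cm/s; Δx = -2·6 + ½·12·6² = 204 cm; v ends 70 cm/s.
6–8 s: v starts 70 cm/s; Δx = 70·2 + ½·6·2² = 152 cm; v ends 82 cm/s.
8–9 s: v starts 82 cm/s; Δx = 82·1 + ½·-1·1² = 81.5 cm; v ends 81 cm/s.
x(9) = 1 + Σ Δx = 438.5 cm.

438.5 cm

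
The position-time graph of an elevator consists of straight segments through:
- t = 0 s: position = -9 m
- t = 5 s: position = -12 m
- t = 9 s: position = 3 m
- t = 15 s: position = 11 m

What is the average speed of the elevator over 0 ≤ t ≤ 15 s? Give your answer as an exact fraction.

26/15 m/s

Average speed = (total path length)/(elapsed time); on a piecewise-linear x-t graph the path length is Σ|Δx|.
0–5 s: |Δx| = |-12 − -9| = 3 m
5–9 s: |Δx| = |3 − -12| = 15 m
9–15 s: |Δx| = |11 − 3| = 8 m
Total path = 26 m; average speed = 26/15 = 26/15 m/s.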